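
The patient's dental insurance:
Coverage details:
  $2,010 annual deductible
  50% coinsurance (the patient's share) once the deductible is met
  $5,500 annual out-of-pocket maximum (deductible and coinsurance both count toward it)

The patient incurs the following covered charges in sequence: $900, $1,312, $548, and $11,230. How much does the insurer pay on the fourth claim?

$8,115

Bill 1, $900: fully absorbed by the deductible. Patient owes $900 (running OOP $900). Insurer: $900 − $900 = $0.
Bill 2, $1,312: $1,110 finishes the deductible; $202 goes to coinsurance; patient's 50% is $101. Patient pays $1,211; OOP now $2,111. Insurer: $1,312 − $1,211 = $101.
Bill 3, $548: deductible already satisfied, so patient's share is 50% × $548 = $274. Patient pays $274; OOP now $2,385. Insurer: $548 − $274 = $274.
Bill 4, $11,230: deductible met; 50% of $11,230 = $5,615. OOP would hit $8,000 > $5,500, so the cap limits the patient to $5,500 − $2,385 = $3,115. Plan pays $11,230 − $3,115 = $8,115.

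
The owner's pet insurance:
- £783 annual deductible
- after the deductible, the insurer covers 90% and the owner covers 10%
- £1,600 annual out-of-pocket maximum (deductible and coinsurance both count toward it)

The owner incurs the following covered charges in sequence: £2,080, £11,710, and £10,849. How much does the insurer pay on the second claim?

Claim 1 — £2,080: deductible takes £783, £1,297 remains; coinsurance £1,297 × 10% = £129.70. Owner pays £912.70; OOP now £912.70. Plan pays £2,080 − £912.70 = £1,167.30.
Claim 2 — £11,710: deductible met; 10% of £11,710 = £1,171. OOP would hit £2,083.70 > £1,600, so the cap limits the owner to £1,600 − £912.70 = £687.30. Insurer: £11,710 − £687.30 = £11,022.70.

£11,022.70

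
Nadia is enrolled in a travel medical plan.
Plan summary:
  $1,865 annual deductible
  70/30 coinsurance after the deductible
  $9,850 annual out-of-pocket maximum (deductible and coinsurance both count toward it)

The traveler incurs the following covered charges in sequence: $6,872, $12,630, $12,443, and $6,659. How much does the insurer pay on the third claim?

$9,749.10

#1 ($6,872): deductible takes $1,865, $5,007 remains; traveler's 30% is $1,502.10. Traveler owes $3,367.10 (running OOP $3,367.10). Plan pays $6,872 − $3,367.10 = $3,504.90.
#2 ($12,630): deductible met; 30% of $12,630 = $3,789. Traveler owes $3,789 (running OOP $7,156.10). Plan pays $12,630 − $3,789 = $8,841.
#3 ($12,443): deductible met; 30% of $12,443 = $3,732.90. That would push OOP to $10,889, over the $9,850 cap, so traveler pays $9,850 − $7,156.10 = $2,693.90. Insurer: $12,443 − $2,693.90 = $9,749.10.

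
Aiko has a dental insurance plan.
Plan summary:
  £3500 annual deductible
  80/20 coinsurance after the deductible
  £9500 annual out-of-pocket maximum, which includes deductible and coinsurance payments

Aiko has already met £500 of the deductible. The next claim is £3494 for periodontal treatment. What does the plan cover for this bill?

Remaining deductible: £3500 − £500 = £3000.
After the £3000 deductible portion, £3494 − £3000 = £494 is subject to coinsurance.
Coinsurance: £494 × 20% = £98.80.
Patient responsibility before any cap: £3000 + £98.80 = £3098.80.
Cumulative spending £500 + £3098.80 = £3598.80 stays under the £9500 maximum.
The insurer covers the remainder: £3494 − £3098.80 = £395.20.

£395.20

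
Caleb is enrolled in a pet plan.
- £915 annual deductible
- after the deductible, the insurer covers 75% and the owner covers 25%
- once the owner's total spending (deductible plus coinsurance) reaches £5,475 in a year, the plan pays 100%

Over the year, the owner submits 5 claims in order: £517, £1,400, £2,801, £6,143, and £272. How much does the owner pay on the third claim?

£700.25

Claim 1 — £517: all of it applies to the deductible. Owner pays £517; OOP now £517.
Claim 2 — £1,400: £398 finishes the deductible; £1,002 goes to coinsurance; owner's 25% is £250.50. Owner pays £648.50; OOP now £1,165.50.
Claim 3 — £2,801: deductible already satisfied, so owner's share is 25% × £2,801 = £700.25. Owner pays £700.25; OOP now £1,865.75.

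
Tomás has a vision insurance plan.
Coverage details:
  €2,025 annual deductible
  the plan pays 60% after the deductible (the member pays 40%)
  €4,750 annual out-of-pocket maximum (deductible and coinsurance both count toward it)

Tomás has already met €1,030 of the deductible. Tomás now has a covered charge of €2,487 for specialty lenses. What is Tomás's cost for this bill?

€1,591.80

€1,030 of the €2,025 deductible is already met, leaving €995.
That leaves €2,487 − €995 = €1,492 for coinsurance.
Member's 40% share of €1,492 is €596.80.
That puts the member's cost at €995 + €596.80 = €1,591.80 before any cap.
Year-to-date out-of-pocket becomes €1,030 + €1,591.80 = €2,621.80, still under the €4,750 maximum, so no cap applies.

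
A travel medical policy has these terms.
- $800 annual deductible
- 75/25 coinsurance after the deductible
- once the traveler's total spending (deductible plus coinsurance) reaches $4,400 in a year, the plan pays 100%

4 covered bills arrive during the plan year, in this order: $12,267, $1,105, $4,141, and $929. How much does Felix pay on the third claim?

$457

Claim 1 — $12,267: $800 to deductible, leaving $11,467; coinsurance $11,467 × 25% = $2,866.75. Cost to traveler: $3,666.75. OOP to date $3,666.75.
Claim 2 — $1,105: deductible already satisfied, so traveler's share is 25% × $1,105 = $276.25. Cost to traveler: $276.25. OOP to date $3,943.
Claim 3 — $4,141: 25% coinsurance on $4,141 = $1,035.25. OOP would hit $4,978.25 > $4,400, so the cap limits the traveler to $4,400 − $3,943 = $457.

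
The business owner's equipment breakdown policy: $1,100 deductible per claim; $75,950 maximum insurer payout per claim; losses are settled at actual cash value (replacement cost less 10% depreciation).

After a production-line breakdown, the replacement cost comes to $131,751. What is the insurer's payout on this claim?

Actual cash value after 10% depreciation: $131,751 × 90% = $118,575.90.
Subtract the deductible: $118,575.90 − $1,100 = $117,475.90.
$117,475.90 exceeds the $75,950 limit, so the insurer pays the limit: $75,950.

$75,950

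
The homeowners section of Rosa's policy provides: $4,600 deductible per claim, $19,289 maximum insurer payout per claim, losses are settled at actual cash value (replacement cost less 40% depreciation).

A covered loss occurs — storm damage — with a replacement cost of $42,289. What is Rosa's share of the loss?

Actual cash value after 40% depreciation: $42,289 × 60% = $25,373.40.
Less the $4,600 deductible: $25,373.40 − $4,600 = $20,773.40.
The $19,289 per-incident cap binds; insurer pays $19,289.
Out of pocket: $42,289 − $19,289 = $23,000.

$23,000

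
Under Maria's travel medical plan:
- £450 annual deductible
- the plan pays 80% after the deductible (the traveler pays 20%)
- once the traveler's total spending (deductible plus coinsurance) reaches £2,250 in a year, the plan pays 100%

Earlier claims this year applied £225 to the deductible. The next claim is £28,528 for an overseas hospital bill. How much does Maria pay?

£225 of the £450 deductible is already met, leaving £225.
That leaves £28,528 − £225 = £28,303 for coinsurance.
Coinsurance: £28,303 × 20% = £5,660.60.
Traveler responsibility before any cap: £225 + £5,660.60 = £5,885.60.
Adding £5,885.60 to the £225 already spent would give £6,110.60, which exceeds the £2,250 cap; the traveler pays just £2,250 − £225 = £2,025.

£2,025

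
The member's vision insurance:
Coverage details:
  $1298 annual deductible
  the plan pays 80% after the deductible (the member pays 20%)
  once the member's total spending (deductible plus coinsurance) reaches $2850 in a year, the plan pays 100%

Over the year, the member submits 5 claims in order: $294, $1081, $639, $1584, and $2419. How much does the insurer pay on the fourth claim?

Claim 1 ($294): all of it applies to the deductible. Member owes $294 (running OOP $294). Plan pays $294 − $294 = $0.
Claim 2 ($1081): deductible takes $1004, $77 remains; 20% of $77 = $15.40. Member pays $1019.40; OOP now $1313.40. Insurer: $1081 − $1019.40 = $61.60.
Claim 3 ($639): 20% coinsurance on $639 = $127.80. Member pays $127.80; OOP now $1441.20. Insurer: $639 − $127.80 = $511.20.
Claim 4 ($1584): 20% coinsurance on $1584 = $316.80. Member pays $316.80; OOP now $1758. Insurer: $1584 − $316.80 = $1267.20.

$1267.20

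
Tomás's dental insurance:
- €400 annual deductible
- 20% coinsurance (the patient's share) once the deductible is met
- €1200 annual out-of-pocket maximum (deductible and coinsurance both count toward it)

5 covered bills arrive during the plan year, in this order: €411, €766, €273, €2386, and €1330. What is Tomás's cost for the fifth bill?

€112.80

Claim 1 — €411: €400 to deductible, leaving €11; patient's 20% is €2.20. Patient owes €402.20 (running OOP €402.20).
Claim 2 — €766: deductible met; 20% of €766 = €153.20. Patient pays €153.20; OOP now €555.40.
Claim 3 — €273: deductible met; 20% of €273 = €54.60. Cost to patient: €54.60. OOP to date €610.
Claim 4 — €2386: deductible already satisfied, so patient's share is 20% × €2386 = €477.20. Cost to patient: €477.20. OOP to date €1087.20.
Claim 5 — €1330: deductible already satisfied, so patient's share is 20% × €1330 = €266. Adding that to €1087.20 gives €1353.20, past the €1200 cap; patient pays only €1200 − €1087.20 = €112.80.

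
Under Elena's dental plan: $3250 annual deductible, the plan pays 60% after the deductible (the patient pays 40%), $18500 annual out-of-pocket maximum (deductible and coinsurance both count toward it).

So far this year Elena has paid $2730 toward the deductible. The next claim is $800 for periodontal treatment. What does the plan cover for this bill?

Remaining deductible: $3250 − $2730 = $520.
The remaining $280 (= $800 − $520) moves to coinsurance.
Patient's 40% share of $280 is $112.
So the patient owes $520 + $112 = $632 before any cap.
Year-to-date out-of-pocket becomes $2730 + $632 = $3362, still under the $18500 maximum, so no cap applies.
The plan picks up $800 − $632 = $168.

$168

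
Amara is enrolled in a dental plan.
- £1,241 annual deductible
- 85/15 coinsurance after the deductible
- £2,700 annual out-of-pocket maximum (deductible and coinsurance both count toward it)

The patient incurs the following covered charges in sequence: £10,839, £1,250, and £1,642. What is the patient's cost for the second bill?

Bill 1, £10,839: £1,241 to deductible, leaving £9,598; patient's 15% is £1,439.70. Patient pays £2,680.70; OOP now £2,680.70.
Bill 2, £1,250: 15% coinsurance on £1,250 = £187.50. OOP would hit £2,868.20 > £2,700, so the cap limits the patient to £2,700 − £2,680.70 = £19.30.

£19.30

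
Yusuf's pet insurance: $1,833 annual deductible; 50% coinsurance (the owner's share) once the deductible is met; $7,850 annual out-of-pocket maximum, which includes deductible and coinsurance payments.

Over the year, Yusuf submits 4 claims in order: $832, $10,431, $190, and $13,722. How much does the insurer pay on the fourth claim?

$12,515

Bill 1, $832: all of it applies to the deductible. Owner pays $832; OOP now $832. Plan pays $832 − $832 = $0.
Bill 2, $10,431: deductible takes $1,001, $9,430 remains; 50% of $9,430 = $4,715. Cost to owner: $5,716. OOP to date $6,548. Insurer: $10,431 − $5,716 = $4,715.
Bill 3, $190: deductible met; 50% of $190 = $95. Owner owes $95 (running OOP $6,643). Plan pays $190 − $95 = $95.
Bill 4, $13,722: deductible met; 50% of $13,722 = $6,861. That would push OOP to $13,504, over the $7,850 cap, so owner pays $7,850 − $6,643 = $1,207. Plan pays $13,722 − $1,207 = $12,515.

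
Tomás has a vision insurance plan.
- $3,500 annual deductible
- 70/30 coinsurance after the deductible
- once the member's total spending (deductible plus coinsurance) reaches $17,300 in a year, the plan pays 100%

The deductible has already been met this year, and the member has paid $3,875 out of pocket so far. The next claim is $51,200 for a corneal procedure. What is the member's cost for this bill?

$13,425

With the deductible met, the entire $51,200 is subject to coinsurance.
Coinsurance: $51,200 × 30% = $15,360.
Year-to-date out-of-pocket would reach $3,875 + $15,360 = $19,235, above the $17,300 maximum, so the member pays only $17,300 − $3,875 = $13,425.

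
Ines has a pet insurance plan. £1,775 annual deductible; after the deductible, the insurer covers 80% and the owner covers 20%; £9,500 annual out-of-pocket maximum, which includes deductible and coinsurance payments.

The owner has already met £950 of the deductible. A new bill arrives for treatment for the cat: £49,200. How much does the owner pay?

Deductible still to meet: £1,775 − £950 = £825.
The remaining £48,375 (= £49,200 − £825) moves to coinsurance.
Coinsurance: £48,375 × 20% = £9,675.
Owner responsibility before any cap: £825 + £9,675 = £10,500.
Adding £10,500 to the £950 already spent would give £11,450, which exceeds the £9,500 cap; the owner pays just £9,500 − £950 = £8,550.

£8,550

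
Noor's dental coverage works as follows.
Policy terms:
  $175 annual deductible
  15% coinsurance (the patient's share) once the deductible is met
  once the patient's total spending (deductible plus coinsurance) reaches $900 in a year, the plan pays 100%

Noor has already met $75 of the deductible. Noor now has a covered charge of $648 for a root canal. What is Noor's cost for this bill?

Deductible still to meet: $175 − $75 = $100.
After the $100 deductible portion, $648 − $100 = $548 is subject to coinsurance.
Coinsurance: $548 × 15% = $82.20.
So the patient owes $100 + $82.20 = $182.20 before any cap.
Year-to-date out-of-pocket becomes $75 + $182.20 = $257.20, still under the $900 maximum, so no cap applies.

$182.20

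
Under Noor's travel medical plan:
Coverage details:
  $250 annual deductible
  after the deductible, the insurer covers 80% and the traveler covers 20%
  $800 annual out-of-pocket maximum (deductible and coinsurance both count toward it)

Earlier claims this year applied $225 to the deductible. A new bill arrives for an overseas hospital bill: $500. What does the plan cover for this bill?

$380

$225 of the $250 deductible is already met, leaving $25.
After the $25 deductible portion, $500 − $25 = $475 is subject to coinsurance.
Coinsurance: $475 × 20% = $95.
So the traveler owes $25 + $95 = $120 before any cap.
Cumulative spending $225 + $120 = $345 stays under the $800 maximum.
The insurer covers the remainder: $500 − $120 = $380.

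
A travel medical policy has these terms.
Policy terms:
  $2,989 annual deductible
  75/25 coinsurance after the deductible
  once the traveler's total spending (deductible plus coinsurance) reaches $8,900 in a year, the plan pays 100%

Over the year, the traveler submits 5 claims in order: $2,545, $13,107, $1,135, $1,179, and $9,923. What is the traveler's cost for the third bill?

$283.75

#1 ($2,545): all of it applies to the deductible. Traveler pays $2,545; OOP now $2,545.
#2 ($13,107): deductible takes $444, $12,663 remains; coinsurance $12,663 × 25% = $3,165.75. Traveler owes $3,609.75 (running OOP $6,154.75).
#3 ($1,135): deductible already satisfied, so traveler's share is 25% × $1,135 = $283.75. Traveler pays $283.75; OOP now $6,438.50.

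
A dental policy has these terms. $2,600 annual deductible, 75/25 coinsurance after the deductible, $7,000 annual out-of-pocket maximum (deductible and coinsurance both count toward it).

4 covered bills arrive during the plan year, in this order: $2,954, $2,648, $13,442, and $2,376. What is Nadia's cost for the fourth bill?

$289

Claim 1 ($2,954): deductible takes $2,600, $354 remains; 25% of $354 = $88.50. Patient owes $2,688.50 (running OOP $2,688.50).
Claim 2 ($2,648): 25% coinsurance on $2,648 = $662. Patient pays $662; OOP now $3,350.50.
Claim 3 ($13,442): 25% coinsurance on $13,442 = $3,360.50. Patient owes $3,360.50 (running OOP $6,711).
Claim 4 ($2,376): deductible already satisfied, so patient's share is 25% × $2,376 = $594. That would push OOP to $7,305, over the $7,000 cap, so patient pays $7,000 − $6,711 = $289.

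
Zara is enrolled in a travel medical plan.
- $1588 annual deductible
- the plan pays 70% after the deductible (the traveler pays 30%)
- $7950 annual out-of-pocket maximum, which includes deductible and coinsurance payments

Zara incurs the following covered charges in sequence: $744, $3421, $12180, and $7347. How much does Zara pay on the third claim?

$3654

Bill 1, $744: entire amount goes to the deductible. Cost to traveler: $744. OOP to date $744.
Bill 2, $3421: $844 to deductible, leaving $2577; traveler's 30% is $773.10. Cost to traveler: $1617.10. OOP to date $2361.10.
Bill 3, $12180: deductible already satisfied, so traveler's share is 30% × $12180 = $3654. Traveler pays $3654; OOP now $6015.10.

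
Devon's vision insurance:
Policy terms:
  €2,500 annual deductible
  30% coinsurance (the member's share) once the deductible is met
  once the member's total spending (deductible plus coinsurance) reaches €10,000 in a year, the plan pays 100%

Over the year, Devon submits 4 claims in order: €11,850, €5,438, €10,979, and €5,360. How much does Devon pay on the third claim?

Bill 1, €11,850: €2,500 to deductible, leaving €9,350; 30% of €9,350 = €2,805. Member pays €5,305; OOP now €5,305.
Bill 2, €5,438: deductible already satisfied, so member's share is 30% × €5,438 = €1,631.40. Member pays €1,631.40; OOP now €6,936.40.
Bill 3, €10,979: deductible already satisfied, so member's share is 30% × €10,979 = €3,293.70. That would push OOP to €10,230.10, over the €10,000 cap, so member pays €10,000 − €6,936.40 = €3,063.60.

€3,063.60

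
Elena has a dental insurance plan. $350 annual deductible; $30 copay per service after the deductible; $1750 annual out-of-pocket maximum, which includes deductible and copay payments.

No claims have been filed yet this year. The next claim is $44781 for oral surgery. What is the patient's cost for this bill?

$380

Nothing has been paid toward the $350 deductible, so the first $350 of this charge is applied there.
That leaves $44781 − $350 = $44431 for the copay.
Copay on this service: $30.
So the patient owes $350 + $30 = $380 before any cap.
Year-to-date out-of-pocket becomes $0 + $380 = $380, still under the $1750 maximum, so no cap applies.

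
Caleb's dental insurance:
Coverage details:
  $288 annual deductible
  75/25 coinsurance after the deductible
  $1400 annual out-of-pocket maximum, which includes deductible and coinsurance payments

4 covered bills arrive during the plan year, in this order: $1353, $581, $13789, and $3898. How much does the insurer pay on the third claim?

$13088.50

Bill 1, $1353: $288 finishes the deductible; $1065 goes to coinsurance; patient's 25% is $266.25. Cost to patient: $554.25. OOP to date $554.25. Plan pays $1353 − $554.25 = $798.75.
Bill 2, $581: 25% coinsurance on $581 = $145.25. Cost to patient: $145.25. OOP to date $699.50. Insurer: $581 − $145.25 = $435.75.
Bill 3, $13789: deductible met; 25% of $13789 = $3447.25. OOP would hit $4146.75 > $1400, so the cap limits the patient to $1400 − $699.50 = $700.50. Plan pays $13789 − $700.50 = $13088.50.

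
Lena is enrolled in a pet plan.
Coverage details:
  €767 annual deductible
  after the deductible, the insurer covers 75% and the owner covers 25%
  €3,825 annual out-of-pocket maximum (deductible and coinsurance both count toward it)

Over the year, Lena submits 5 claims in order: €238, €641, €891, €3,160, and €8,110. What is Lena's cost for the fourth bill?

€790

Claim 1 — €238: all of it applies to the deductible. Owner owes €238 (running OOP €238).
Claim 2 — €641: deductible takes €529, €112 remains; owner's 25% is €28. Owner owes €557 (running OOP €795).
Claim 3 — €891: deductible met; 25% of €891 = €222.75. Owner owes €222.75 (running OOP €1,017.75).
Claim 4 — €3,160: 25% coinsurance on €3,160 = €790. Cost to owner: €790. OOP to date €1,807.75.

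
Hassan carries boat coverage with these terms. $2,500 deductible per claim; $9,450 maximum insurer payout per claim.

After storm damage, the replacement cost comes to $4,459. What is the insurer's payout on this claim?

$1,959

After the deductible, $4,459 − $2,500 = $1,959 remains.
$1,959 is within the $9,450 limit, so the insurer pays $1,959.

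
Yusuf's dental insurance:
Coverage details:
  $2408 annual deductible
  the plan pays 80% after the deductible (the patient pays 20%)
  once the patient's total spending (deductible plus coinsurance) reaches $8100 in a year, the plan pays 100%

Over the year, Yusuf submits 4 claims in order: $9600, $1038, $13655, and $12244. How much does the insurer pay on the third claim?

$10924

Claim 1 ($9600): deductible takes $2408, $7192 remains; patient's 20% is $1438.40. Patient pays $3846.40; OOP now $3846.40. Insurer: $9600 − $3846.40 = $5753.60.
Claim 2 ($1038): deductible already satisfied, so patient's share is 20% × $1038 = $207.60. Patient pays $207.60; OOP now $4054. Insurer: $1038 − $207.60 = $830.40.
Claim 3 ($13655): 20% coinsurance on $13655 = $2731. Patient owes $2731 (running OOP $6785). Insurer: $13655 − $2731 = $10924.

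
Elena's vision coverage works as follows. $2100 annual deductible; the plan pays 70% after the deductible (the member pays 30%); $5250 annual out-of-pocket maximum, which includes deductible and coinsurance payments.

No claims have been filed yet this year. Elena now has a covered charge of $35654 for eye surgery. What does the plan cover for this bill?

Deductible not yet touched, so the first $2100 of the bill goes to the deductible.
That leaves $35654 − $2100 = $33554 for coinsurance.
30% of $33554 = $10066.20 falls to the member.
Member responsibility before any cap: $2100 + $10066.20 = $12166.20.
Year-to-date out-of-pocket would reach $0 + $12166.20 = $12166.20, above the $5250 maximum, so the member pays only $5250 − $0 = $5250.
The plan picks up $35654 − $5250 = $30404.

$30404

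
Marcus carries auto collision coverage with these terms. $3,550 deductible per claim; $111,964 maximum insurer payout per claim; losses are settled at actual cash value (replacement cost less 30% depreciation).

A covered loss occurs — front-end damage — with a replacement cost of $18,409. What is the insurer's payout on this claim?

At 30% depreciation, ACV = $18,409 − $5,522.70 = $12,886.30.
After the deductible, $12,886.30 − $3,550 = $9,336.30 remains.
$9,336.30 ≤ $111,964, so the limit doesn't bind; insurer pays $9,336.30.

$9,336.30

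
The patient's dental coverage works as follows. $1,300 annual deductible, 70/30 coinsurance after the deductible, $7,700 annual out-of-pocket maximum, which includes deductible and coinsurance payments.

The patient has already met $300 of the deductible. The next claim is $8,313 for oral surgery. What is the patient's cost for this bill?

$3,193.90

Deductible still to meet: $1,300 − $300 = $1,000.
That leaves $8,313 − $1,000 = $7,313 for coinsurance.
Coinsurance: $7,313 × 30% = $2,193.90.
That puts the patient's cost at $1,000 + $2,193.90 = $3,193.90 before any cap.
Year-to-date out-of-pocket becomes $300 + $3,193.90 = $3,493.90, still under the $7,700 maximum, so no cap applies.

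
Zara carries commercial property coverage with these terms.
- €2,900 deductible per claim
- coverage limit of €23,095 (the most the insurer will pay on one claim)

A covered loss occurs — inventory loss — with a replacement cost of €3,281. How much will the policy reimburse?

Subtract the deductible: €3,281 − €2,900 = €381.
That's under the €23,095 cap, so the insurer reimburses the full €381.

€381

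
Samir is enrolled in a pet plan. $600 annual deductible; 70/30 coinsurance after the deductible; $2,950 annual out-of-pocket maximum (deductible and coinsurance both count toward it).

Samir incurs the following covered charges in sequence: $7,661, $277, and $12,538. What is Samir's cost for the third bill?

Claim 1 ($7,661): $600 to deductible, leaving $7,061; 30% of $7,061 = $2,118.30. Owner pays $2,718.30; OOP now $2,718.30.
Claim 2 ($277): deductible met; 30% of $277 = $83.10. Owner owes $83.10 (running OOP $2,801.40).
Claim 3 ($12,538): deductible already satisfied, so owner's share is 30% × $12,538 = $3,761.40. Adding that to $2,801.40 gives $6,562.80, past the $2,950 cap; owner pays only $2,950 − $2,801.40 = $148.60.

$148.60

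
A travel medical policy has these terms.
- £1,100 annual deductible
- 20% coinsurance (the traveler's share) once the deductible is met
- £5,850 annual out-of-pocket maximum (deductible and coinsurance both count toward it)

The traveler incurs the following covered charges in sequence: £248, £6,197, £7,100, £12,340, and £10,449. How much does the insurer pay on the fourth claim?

£10,079

Claim 1 (£248): entire amount goes to the deductible. Cost to traveler: £248. OOP to date £248. Insurer: £248 − £248 = £0.
Claim 2 (£6,197): £852 to deductible, leaving £5,345; traveler's 20% is £1,069. Traveler owes £1,921 (running OOP £2,169). Insurer: £6,197 − £1,921 = £4,276.
Claim 3 (£7,100): deductible met; 20% of £7,100 = £1,420. Cost to traveler: £1,420. OOP to date £3,589. Plan pays £7,100 − £1,420 = £5,680.
Claim 4 (£12,340): deductible already satisfied, so traveler's share is 20% × £12,340 = £2,468. OOP would hit £6,057 > £5,850, so the cap limits the traveler to £5,850 − £3,589 = £2,261. Plan pays £12,340 − £2,261 = £10,079.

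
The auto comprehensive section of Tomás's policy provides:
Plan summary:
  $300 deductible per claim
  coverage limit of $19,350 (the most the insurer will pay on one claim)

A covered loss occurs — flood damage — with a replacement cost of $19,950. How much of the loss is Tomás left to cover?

$600

Subtract the deductible: $19,950 − $300 = $19,650.
$19,650 exceeds the $19,350 limit, so the insurer pays the limit: $19,350.
Policyholder's share is the uncovered remainder: $19,950 − $19,350 = $600.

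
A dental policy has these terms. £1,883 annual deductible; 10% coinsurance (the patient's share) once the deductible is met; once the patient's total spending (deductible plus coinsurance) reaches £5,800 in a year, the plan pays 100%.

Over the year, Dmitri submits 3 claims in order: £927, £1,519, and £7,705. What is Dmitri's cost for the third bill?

Bill 1, £927: all of it applies to the deductible. Patient pays £927; OOP now £927.
Bill 2, £1,519: £956 to deductible, leaving £563; 10% of £563 = £56.30. Cost to patient: £1,012.30. OOP to date £1,939.30.
Bill 3, £7,705: 10% coinsurance on £7,705 = £770.50. Cost to patient: £770.50. OOP to date £2,709.80.

£770.50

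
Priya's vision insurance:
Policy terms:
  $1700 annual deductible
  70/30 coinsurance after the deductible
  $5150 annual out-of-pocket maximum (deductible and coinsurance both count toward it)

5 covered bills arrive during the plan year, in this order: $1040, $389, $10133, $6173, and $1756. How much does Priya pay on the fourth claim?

Claim 1 ($1040): fully absorbed by the deductible. Member owes $1040 (running OOP $1040).
Claim 2 ($389): fully absorbed by the deductible. Cost to member: $389. OOP to date $1429.
Claim 3 ($10133): $271 to deductible, leaving $9862; coinsurance $9862 × 30% = $2958.60. Member pays $3229.60; OOP now $4658.60.
Claim 4 ($6173): 30% coinsurance on $6173 = $1851.90. Adding that to $4658.60 gives $6510.50, past the $5150 cap; member pays only $5150 − $4658.60 = $491.40.

$491.40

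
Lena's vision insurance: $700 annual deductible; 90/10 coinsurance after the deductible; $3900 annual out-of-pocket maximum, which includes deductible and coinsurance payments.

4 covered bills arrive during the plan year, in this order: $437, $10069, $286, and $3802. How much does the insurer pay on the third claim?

Bill 1, $437: entire amount goes to the deductible. Cost to member: $437. OOP to date $437. Insurer: $437 − $437 = $0.
Bill 2, $10069: $263 finishes the deductible; $9806 goes to coinsurance; coinsurance $9806 × 10% = $980.60. Member owes $1243.60 (running OOP $1680.60). Plan pays $10069 − $1243.60 = $8825.40.
Bill 3, $286: deductible already satisfied, so member's share is 10% × $286 = $28.60. Cost to member: $28.60. OOP to date $1709.20. Insurer: $286 − $28.60 = $257.40.

$257.40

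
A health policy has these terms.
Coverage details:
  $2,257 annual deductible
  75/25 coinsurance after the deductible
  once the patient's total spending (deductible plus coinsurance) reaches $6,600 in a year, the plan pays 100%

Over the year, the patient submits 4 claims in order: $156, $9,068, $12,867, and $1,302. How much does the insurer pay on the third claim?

$10,265.75

Claim 1 — $156: all of it applies to the deductible. Cost to patient: $156. OOP to date $156. Insurer: $156 − $156 = $0.
Claim 2 — $9,068: $2,101 to deductible, leaving $6,967; 25% of $6,967 = $1,741.75. Patient pays $3,842.75; OOP now $3,998.75. Insurer: $9,068 − $3,842.75 = $5,225.25.
Claim 3 — $12,867: 25% coinsurance on $12,867 = $3,216.75. That would push OOP to $7,215.50, over the $6,600 cap, so patient pays $6,600 − $3,998.75 = $2,601.25. Plan pays $12,867 − $2,601.25 = $10,265.75.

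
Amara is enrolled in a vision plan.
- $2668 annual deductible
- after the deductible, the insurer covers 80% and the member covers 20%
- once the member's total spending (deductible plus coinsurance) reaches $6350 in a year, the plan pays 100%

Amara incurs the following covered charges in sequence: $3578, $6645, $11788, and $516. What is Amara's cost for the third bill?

$2171

Bill 1, $3578: deductible takes $2668, $910 remains; 20% of $910 = $182. Member owes $2850 (running OOP $2850).
Bill 2, $6645: deductible already satisfied, so member's share is 20% × $6645 = $1329. Member pays $1329; OOP now $4179.
Bill 3, $11788: deductible already satisfied, so member's share is 20% × $11788 = $2357.60. Adding that to $4179 gives $6536.60, past the $6350 cap; member pays only $6350 − $4179 = $2171.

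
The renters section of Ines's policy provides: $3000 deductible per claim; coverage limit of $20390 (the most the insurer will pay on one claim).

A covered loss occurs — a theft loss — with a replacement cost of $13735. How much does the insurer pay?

$10735

Subtract the deductible: $13735 − $3000 = $10735.
$10735 ≤ $20390, so the limit doesn't bind; insurer pays $10735.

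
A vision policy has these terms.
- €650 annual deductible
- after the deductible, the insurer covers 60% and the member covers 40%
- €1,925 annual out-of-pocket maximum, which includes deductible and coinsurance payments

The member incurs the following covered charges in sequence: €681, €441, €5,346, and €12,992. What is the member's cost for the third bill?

€1,086.20

#1 (€681): €650 finishes the deductible; €31 goes to coinsurance; coinsurance €31 × 40% = €12.40. Member owes €662.40 (running OOP €662.40).
#2 (€441): 40% coinsurance on €441 = €176.40. Member owes €176.40 (running OOP €838.80).
#3 (€5,346): deductible already satisfied, so member's share is 40% × €5,346 = €2,138.40. That would push OOP to €2,977.20, over the €1,925 cap, so member pays €1,925 − €838.80 = €1,086.20.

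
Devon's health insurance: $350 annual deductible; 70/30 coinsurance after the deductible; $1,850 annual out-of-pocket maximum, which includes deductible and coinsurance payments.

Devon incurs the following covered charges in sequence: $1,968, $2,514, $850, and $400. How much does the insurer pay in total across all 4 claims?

#1 ($1,968): deductible takes $350, $1,618 remains; 30% of $1,618 = $485.40. Patient owes $835.40 (running OOP $835.40). Plan pays $1,968 − $835.40 = $1,132.60.
#2 ($2,514): 30% coinsurance on $2,514 = $754.20. Patient owes $754.20 (running OOP $1,589.60). Insurer: $2,514 − $754.20 = $1,759.80.
#3 ($850): 30% coinsurance on $850 = $255. Patient pays $255; OOP now $1,844.60. Plan pays $850 − $255 = $595.
#4 ($400): deductible met; 30% of $400 = $120. OOP would hit $1,964.60 > $1,850, so the cap limits the patient to $1,850 − $1,844.60 = $5.40. Insurer: $400 − $5.40 = $394.60.
Insurer total = bills − patient's total = $5,732 − $1,850 = $3,882.

$3,882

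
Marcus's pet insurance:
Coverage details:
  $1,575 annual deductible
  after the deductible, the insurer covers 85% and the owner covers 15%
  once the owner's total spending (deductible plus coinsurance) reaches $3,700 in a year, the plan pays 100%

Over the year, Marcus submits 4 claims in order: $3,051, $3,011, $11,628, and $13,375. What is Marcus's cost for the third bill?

Claim 1 ($3,051): deductible takes $1,575, $1,476 remains; 15% of $1,476 = $221.40. Owner owes $1,796.40 (running OOP $1,796.40).
Claim 2 ($3,011): deductible already satisfied, so owner's share is 15% × $3,011 = $451.65. Owner pays $451.65; OOP now $2,248.05.
Claim 3 ($11,628): deductible already satisfied, so owner's share is 15% × $11,628 = $1,744.20. That would push OOP to $3,992.25, over the $3,700 cap, so owner pays $3,700 − $2,248.05 = $1,451.95.

$1,451.95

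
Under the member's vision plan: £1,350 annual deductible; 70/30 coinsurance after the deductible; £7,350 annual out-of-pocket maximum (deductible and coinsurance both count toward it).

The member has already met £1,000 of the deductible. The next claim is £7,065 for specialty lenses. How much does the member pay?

Remaining deductible: £1,350 − £1,000 = £350.
After the £350 deductible portion, £7,065 − £350 = £6,715 is subject to coinsurance.
Member's 30% share of £6,715 is £2,014.50.
That puts the member's cost at £350 + £2,014.50 = £2,364.50 before any cap.
Year-to-date out-of-pocket becomes £1,000 + £2,364.50 = £3,364.50, still under the £7,350 maximum, so no cap applies.

£2,364.50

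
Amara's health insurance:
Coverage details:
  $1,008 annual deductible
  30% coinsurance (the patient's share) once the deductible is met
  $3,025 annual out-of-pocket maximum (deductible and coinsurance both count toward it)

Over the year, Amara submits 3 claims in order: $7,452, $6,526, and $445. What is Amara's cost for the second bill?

$83.80

Claim 1 ($7,452): deductible takes $1,008, $6,444 remains; patient's 30% is $1,933.20. Patient pays $2,941.20; OOP now $2,941.20.
Claim 2 ($6,526): deductible met; 30% of $6,526 = $1,957.80. OOP would hit $4,899 > $3,025, so the cap limits the patient to $3,025 − $2,941.20 = $83.80.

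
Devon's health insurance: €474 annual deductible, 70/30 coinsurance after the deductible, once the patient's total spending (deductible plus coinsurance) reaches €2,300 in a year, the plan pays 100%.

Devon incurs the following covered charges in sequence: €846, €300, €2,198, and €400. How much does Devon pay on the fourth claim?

Claim 1 — €846: deductible takes €474, €372 remains; patient's 30% is €111.60. Cost to patient: €585.60. OOP to date €585.60.
Claim 2 — €300: deductible met; 30% of €300 = €90. Cost to patient: €90. OOP to date €675.60.
Claim 3 — €2,198: 30% coinsurance on €2,198 = €659.40. Patient owes €659.40 (running OOP €1,335).
Claim 4 — €400: deductible already satisfied, so patient's share is 30% × €400 = €120. Patient pays €120; OOP now €1,455.

€120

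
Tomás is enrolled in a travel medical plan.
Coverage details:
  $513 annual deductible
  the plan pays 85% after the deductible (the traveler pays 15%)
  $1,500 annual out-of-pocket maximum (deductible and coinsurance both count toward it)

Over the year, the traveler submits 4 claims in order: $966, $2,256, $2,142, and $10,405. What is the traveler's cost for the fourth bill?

Bill 1, $966: deductible takes $513, $453 remains; traveler's 15% is $67.95. Traveler pays $580.95; OOP now $580.95.
Bill 2, $2,256: deductible met; 15% of $2,256 = $338.40. Traveler owes $338.40 (running OOP $919.35).
Bill 3, $2,142: deductible already satisfied, so traveler's share is 15% × $2,142 = $321.30. Traveler pays $321.30; OOP now $1,240.65.
Bill 4, $10,405: deductible met; 15% of $10,405 = $1,560.75. That would push OOP to $2,801.40, over the $1,500 cap, so traveler pays $1,500 − $1,240.65 = $259.35.

$259.35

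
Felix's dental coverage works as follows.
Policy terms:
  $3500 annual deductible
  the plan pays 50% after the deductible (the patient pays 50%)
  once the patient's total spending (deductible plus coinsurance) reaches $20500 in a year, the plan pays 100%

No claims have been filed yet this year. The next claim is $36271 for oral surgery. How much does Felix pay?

$19885.50

Nothing has been paid toward the $3500 deductible, so the first $3500 of this charge is applied there.
After the $3500 deductible portion, $36271 − $3500 = $32771 is subject to coinsurance.
50% of $32771 = $16385.50 falls to the patient.
So the patient owes $3500 + $16385.50 = $19885.50 before any cap.
Year-to-date out-of-pocket becomes $0 + $19885.50 = $19885.50, still under the $20500 maximum, so no cap applies.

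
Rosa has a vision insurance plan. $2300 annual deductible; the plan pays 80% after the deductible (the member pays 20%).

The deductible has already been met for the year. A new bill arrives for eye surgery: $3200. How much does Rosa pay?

$640

The deductible is already satisfied, so the full bill goes to coinsurance.
Coinsurance: $3200 × 20% = $640.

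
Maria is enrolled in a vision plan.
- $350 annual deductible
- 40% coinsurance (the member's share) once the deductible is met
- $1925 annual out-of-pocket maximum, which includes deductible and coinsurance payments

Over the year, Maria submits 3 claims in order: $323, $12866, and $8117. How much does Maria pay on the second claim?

Claim 1 — $323: fully absorbed by the deductible. Cost to member: $323. OOP to date $323.
Claim 2 — $12866: $27 to deductible, leaving $12839; 40% of $12839 = $5135.60. Together that's $27 + $5135.60 = $5162.60. Adding that to $323 gives $5485.60, past the $1925 cap; member pays only $1925 − $323 = $1602.

$1602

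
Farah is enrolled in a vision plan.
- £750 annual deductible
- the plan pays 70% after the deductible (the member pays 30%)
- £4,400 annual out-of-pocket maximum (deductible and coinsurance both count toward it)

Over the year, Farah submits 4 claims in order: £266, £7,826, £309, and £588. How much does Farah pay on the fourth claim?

£176.40

Claim 1 (£266): all of it applies to the deductible. Member owes £266 (running OOP £266).
Claim 2 (£7,826): £484 finishes the deductible; £7,342 goes to coinsurance; 30% of £7,342 = £2,202.60. Cost to member: £2,686.60. OOP to date £2,952.60.
Claim 3 (£309): deductible met; 30% of £309 = £92.70. Member owes £92.70 (running OOP £3,045.30).
Claim 4 (£588): deductible met; 30% of £588 = £176.40. Member pays £176.40; OOP now £3,221.70.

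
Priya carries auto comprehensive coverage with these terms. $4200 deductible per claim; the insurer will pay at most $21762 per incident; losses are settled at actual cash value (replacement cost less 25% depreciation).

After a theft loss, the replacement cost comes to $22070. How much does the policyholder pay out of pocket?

Actual cash value after 25% depreciation: $22070 × 75% = $16552.50.
Subtract the deductible: $16552.50 − $4200 = $12352.50.
$12352.50 ≤ $21762, so the limit doesn't bind; insurer pays $12352.50.
The policyholder bears the rest of the original loss: $22070 − $12352.50 = $9717.50.

$9717.50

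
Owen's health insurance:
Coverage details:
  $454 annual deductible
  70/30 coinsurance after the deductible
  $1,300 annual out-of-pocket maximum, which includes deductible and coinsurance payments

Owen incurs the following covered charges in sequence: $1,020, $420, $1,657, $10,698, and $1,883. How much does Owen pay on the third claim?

#1 ($1,020): $454 finishes the deductible; $566 goes to coinsurance; 30% of $566 = $169.80. Patient owes $623.80 (running OOP $623.80).
#2 ($420): deductible met; 30% of $420 = $126. Patient pays $126; OOP now $749.80.
#3 ($1,657): 30% coinsurance on $1,657 = $497.10. Patient pays $497.10; OOP now $1,246.90.

$497.10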